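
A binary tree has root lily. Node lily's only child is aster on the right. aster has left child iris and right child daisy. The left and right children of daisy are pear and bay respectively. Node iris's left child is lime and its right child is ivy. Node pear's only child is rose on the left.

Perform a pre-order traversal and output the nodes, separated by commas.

Pre-order visits the node, then its left subtree, then its right subtree.
Visit lily.
At lily: no left child.
At lily: go right to aster.
  Visit aster.
  At aster: go left to iris.
    Visit iris.
    At iris: go left to lime.
      lime is a leaf — visit lime.
    At iris: go right to ivy.
      ivy is a leaf — visit ivy.
  At aster: go right to daisy.
    Visit daisy.
    At daisy: go left to pear.
      Visit pear.
      At pear: go left to rose.
        rose is a leaf — visit rose.
      At pear: no right child.
    At daisy: go right to bay.
      bay is a leaf — visit bay.

lily, aster, iris, lime, ivy, daisy, pear, rose, bay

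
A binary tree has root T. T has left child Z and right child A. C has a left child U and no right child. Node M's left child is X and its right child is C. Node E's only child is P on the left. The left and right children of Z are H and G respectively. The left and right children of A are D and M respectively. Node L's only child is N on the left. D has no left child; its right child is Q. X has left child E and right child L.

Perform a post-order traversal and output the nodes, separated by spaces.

H G Z Q D P E N L X U C M A T

Post-order visits the left subtree, then the right subtree, then the node.
At T: go left to Z.
  At Z: go left to H.
    H is a leaf — visit H.
  At Z: go right to G.
    G is a leaf — visit G.
  Visit Z.
At T: go right to A.
  At A: go left to D.
    At D: no left child.
    At D: go right to Q.
      Q is a leaf — visit Q.
    Visit D.
  At A: go right to M.
    At M: go left to X.
      At X: go left to E.
        At E: go left to P.
          P is a leaf — visit P.
        At E: no right child.
        Visit E.
      At X: go right to L.
        At L: go left to N.
          N is a leaf — visit N.
        At L: no right child.
        Visit L.
      Visit X.
    At M: go right to C.
      At C: go left to U.
        U is a leaf — visit U.
      At C: no right child.
      Visit C.
    Visit M.
  Visit A.
Visit T.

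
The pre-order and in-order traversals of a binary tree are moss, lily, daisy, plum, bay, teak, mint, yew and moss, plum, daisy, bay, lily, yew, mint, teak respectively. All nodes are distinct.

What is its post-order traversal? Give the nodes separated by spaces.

plum bay daisy yew mint teak lily moss

The first element of pre-order is the root; it splits in-order into left and right subtrees.
Root moss: left subtree has 0 nodes { }, right has 7 {plum, daisy, bay, lily, yew, mint, teak}.
  Root lily: left subtree has 3 nodes {plum, daisy, bay}, right has 3 {yew, mint, teak}.
    Root daisy: left subtree has 1 node {plum}, right has 1 {bay}.
    Root teak: left subtree has 2 nodes {yew, mint}, right has 0 { }.
      Root mint: left subtree has 1 node {yew}, right has 0 { }.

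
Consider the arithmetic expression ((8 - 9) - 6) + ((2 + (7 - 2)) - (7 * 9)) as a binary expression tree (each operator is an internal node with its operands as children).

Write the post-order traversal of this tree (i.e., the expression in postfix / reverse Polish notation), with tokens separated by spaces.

8 9 - 6 - 2 7 2 - + 7 9 * - +

Post-order on an expression tree gives postfix notation: for each operator, emit left operand, right operand, then the operator.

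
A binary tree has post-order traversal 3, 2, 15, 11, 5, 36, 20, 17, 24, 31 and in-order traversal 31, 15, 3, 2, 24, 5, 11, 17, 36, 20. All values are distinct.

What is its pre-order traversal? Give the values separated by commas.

31, 24, 15, 2, 3, 17, 5, 11, 20, 36

The last element of post-order is the root; it splits in-order into left and right subtrees.
Root 31: left subtree has 0 nodes { }, right has 9 {15, 3, 2, 24, 5, 11, 17, 36, 20}.
  Root 24: left subtree has 3 nodes {15, 3, 2}, right has 5 {5, 11, 17, 36, 20}.
    Root 15: left subtree has 0 nodes { }, right has 2 {3, 2}.
      Root 2: left subtree has 1 node {3}, right has 0 { }.
    Root 17: left subtree has 2 nodes {5, 11}, right has 2 {36, 20}.
      Root 5: left subtree has 0 nodes { }, right has 1 {11}.
      Root 20: left subtree has 1 node {36}, right has 0 { }.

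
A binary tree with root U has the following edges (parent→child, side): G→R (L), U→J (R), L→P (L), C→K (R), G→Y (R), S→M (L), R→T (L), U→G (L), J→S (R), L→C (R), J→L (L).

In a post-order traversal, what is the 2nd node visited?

R

Post-order visits the left subtree, then the right subtree, then the node.
At U: go left to G.
  At G: go left to R.
    At R: go left to T.
      T is a leaf — visit T.
    At R: no right child.
    Visit R.
  At G: go right to Y.
    Y is a leaf — visit Y.
  Visit G.
At U: go right to J.
  At J: go left to L.
    At L: go left to P.
      P is a leaf — visit P.
    At L: go right to C.
      At C: no left child.
      At C: go right to K.
        K is a leaf — visit K.
      Visit C.
    Visit L.
  At J: go right to S.
    At S: go left to M.
      M is a leaf — visit M.
    At S: no right child.
    Visit S.
  Visit J.
Visit U.
Full post-order sequence: T, R, Y, G, P, K, C, L, M, S, J, U.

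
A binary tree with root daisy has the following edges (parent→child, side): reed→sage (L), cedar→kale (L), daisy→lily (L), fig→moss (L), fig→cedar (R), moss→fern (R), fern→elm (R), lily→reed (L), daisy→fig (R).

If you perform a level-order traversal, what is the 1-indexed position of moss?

Level-order visits nodes level by level from the root, left to right within each level.
Level 0: daisy
Level 1: lily, fig
Level 2: reed, moss, cedar
Level 3: sage, fern, kale
Level 4: elm
Full level-order sequence: daisy, lily, fig, reed, moss, cedar, sage, fern, kale, elm.

5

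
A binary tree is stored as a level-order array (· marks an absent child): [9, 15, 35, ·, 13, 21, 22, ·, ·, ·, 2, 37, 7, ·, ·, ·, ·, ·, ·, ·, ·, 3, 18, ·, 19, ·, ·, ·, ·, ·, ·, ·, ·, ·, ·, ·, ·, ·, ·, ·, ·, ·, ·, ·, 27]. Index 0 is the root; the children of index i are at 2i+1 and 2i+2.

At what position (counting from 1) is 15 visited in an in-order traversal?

1

In-order visits the left subtree, then the node, then the right subtree.
At 9: go left to 15.
  At 15: no left child.
  Visit 15.
  At 15: go right to 13.
    At 13: no left child.
    Visit 13.
    At 13: go right to 2.
      At 2: go left to 3.
        At 3: no left child.
        Visit 3.
        At 3: go right to 27.
          27 is a leaf — visit 27.
      Visit 2.
      At 2: go right to 18.
        18 is a leaf — visit 18.
Visit 9.
At 9: go right to 35.
  At 35: go left to 21.
    At 21: go left to 37.
      At 37: no left child.
      Visit 37.
      At 37: go right to 19.
        19 is a leaf — visit 19.
    Visit 21.
    At 21: go right to 7.
      7 is a leaf — visit 7.
  Visit 35.
  At 35: go right to 22.
    22 is a leaf — visit 22.
Full in-order sequence: 15, 13, 3, 27, 2, 18, 9, 37, 19, 21, 7, 35, 22.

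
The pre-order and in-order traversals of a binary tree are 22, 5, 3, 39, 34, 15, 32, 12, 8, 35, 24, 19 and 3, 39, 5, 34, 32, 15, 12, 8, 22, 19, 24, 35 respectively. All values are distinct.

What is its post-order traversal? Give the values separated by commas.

The first element of pre-order is the root; it splits in-order into left and right subtrees.
Root 22: left subtree has 8 nodes {3, 39, 5, 34, 32, 15, 12, 8}, right has 3 {19, 24, 35}.
  Root 5: left subtree has 2 nodes {3, 39}, right has 5 {34, 32, 15, 12, 8}.
    Root 3: left subtree has 0 nodes { }, right has 1 {39}.
    Root 34: left subtree has 0 nodes { }, right has 4 {32, 15, 12, 8}.
      Root 15: left subtree has 1 node {32}, right has 2 {12, 8}.
        Root 12: left subtree has 0 nodes { }, right has 1 {8}.
  Root 35: left subtree has 2 nodes {19, 24}, right has 0 { }.
    Root 24: left subtree has 1 node {19}, right has 0 { }.

39, 3, 32, 8, 12, 15, 34, 5, 19, 24, 35, 22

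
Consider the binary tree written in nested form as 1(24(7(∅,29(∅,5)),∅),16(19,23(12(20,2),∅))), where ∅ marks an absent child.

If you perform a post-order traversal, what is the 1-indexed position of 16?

Post-order visits the left subtree, then the right subtree, then the node.
At 1: go left to 24.
  At 24: go left to 7.
    At 7: no left child.
    At 7: go right to 29.
      At 29: no left child.
      At 29: go right to 5.
        5 is a leaf — visit 5.
      Visit 29.
    Visit 7.
  At 24: no right child.
  Visit 24.
At 1: go right to 16.
  At 16: go left to 19.
    19 is a leaf — visit 19.
  At 16: go right to 23.
    At 23: go left to 12.
      At 12: go left to 20.
        20 is a leaf — visit 20.
      At 12: go right to 2.
        2 is a leaf — visit 2.
      Visit 12.
    At 23: no right child.
    Visit 23.
  Visit 16.
Visit 1.
Full post-order sequence: 5, 29, 7, 24, 19, 20, 2, 12, 23, 16, 1.

10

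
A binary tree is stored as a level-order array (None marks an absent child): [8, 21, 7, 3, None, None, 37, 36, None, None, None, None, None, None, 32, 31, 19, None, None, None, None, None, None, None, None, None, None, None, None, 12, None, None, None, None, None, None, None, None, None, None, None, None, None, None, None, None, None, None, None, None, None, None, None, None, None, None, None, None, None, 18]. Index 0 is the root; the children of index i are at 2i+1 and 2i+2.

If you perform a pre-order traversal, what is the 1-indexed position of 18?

11

Pre-order visits the node, then its left subtree, then its right subtree.
Visit 8.
At 8: go left to 21.
  Visit 21.
  At 21: go left to 3.
    Visit 3.
    At 3: go left to 36.
      Visit 36.
      At 36: go left to 31.
        31 is a leaf — visit 31.
      At 36: go right to 19.
        19 is a leaf — visit 19.
    At 3: no right child.
  At 21: no right child.
At 8: go right to 7.
  Visit 7.
  At 7: no left child.
  At 7: go right to 37.
    Visit 37.
    At 37: no left child.
    At 37: go right to 32.
      Visit 32.
      At 32: go left to 12.
        Visit 12.
        At 12: go left to 18.
          18 is a leaf — visit 18.
        At 12: no right child.
      At 32: no right child.
Full pre-order sequence: 8, 21, 3, 36, 31, 19, 7, 37, 32, 12, 18.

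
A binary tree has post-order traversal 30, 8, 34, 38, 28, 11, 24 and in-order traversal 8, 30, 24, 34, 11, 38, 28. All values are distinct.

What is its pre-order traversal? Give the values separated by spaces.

The last element of post-order is the root; it splits in-order into left and right subtrees.
Root 24: left subtree has 2 nodes {8, 30}, right has 4 {34, 11, 38, 28}.
  Root 8: left subtree has 0 nodes { }, right has 1 {30}.
  Root 11: left subtree has 1 node {34}, right has 2 {38, 28}.
    Root 28: left subtree has 1 node {38}, right has 0 { }.

24 8 30 11 34 28 38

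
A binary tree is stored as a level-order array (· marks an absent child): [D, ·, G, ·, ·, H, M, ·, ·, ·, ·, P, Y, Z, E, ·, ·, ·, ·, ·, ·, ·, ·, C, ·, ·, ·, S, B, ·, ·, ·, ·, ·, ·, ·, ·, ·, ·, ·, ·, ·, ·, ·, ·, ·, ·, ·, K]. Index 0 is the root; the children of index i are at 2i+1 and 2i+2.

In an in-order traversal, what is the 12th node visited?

In-order visits the left subtree, then the node, then the right subtree.
At D: no left child.
Visit D.
At D: go right to G.
  At G: go left to H.
    At H: go left to P.
      At P: go left to C.
        At C: no left child.
        Visit C.
        At C: go right to K.
          K is a leaf — visit K.
      Visit P.
      At P: no right child.
    Visit H.
    At H: go right to Y.
      Y is a leaf — visit Y.
  Visit G.
  At G: go right to M.
    At M: go left to Z.
      At Z: go left to S.
        S is a leaf — visit S.
      Visit Z.
      At Z: go right to B.
        B is a leaf — visit B.
    Visit M.
    At M: go right to E.
      E is a leaf — visit E.
Full in-order sequence: D, C, K, P, H, Y, G, S, Z, B, M, E.

E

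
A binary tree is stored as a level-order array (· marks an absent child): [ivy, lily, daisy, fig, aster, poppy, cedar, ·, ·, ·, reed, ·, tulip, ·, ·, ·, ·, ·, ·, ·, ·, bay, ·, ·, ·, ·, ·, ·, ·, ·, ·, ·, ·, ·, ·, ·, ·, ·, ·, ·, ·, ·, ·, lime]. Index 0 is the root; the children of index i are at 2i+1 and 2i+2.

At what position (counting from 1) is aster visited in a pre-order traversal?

Pre-order visits the node, then its left subtree, then its right subtree.
Visit ivy.
At ivy: go left to lily.
  Visit lily.
  At lily: go left to fig.
    fig is a leaf — visit fig.
  At lily: go right to aster.
    Visit aster.
    At aster: no left child.
    At aster: go right to reed.
      Visit reed.
      At reed: go left to bay.
        Visit bay.
        At bay: go left to lime.
          lime is a leaf — visit lime.
        At bay: no right child.
      At reed: no right child.
At ivy: go right to daisy.
  Visit daisy.
  At daisy: go left to poppy.
    Visit poppy.
    At poppy: no left child.
    At poppy: go right to tulip.
      tulip is a leaf — visit tulip.
  At daisy: go right to cedar.
    cedar is a leaf — visit cedar.
Full pre-order sequence: ivy, lily, fig, aster, reed, bay, lime, daisy, poppy, tulip, cedar.

4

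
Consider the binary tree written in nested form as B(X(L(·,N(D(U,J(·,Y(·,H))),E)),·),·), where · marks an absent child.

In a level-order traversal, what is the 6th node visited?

E

Level-order visits nodes level by level from the root, left to right within each level.
Level 0: B
Level 1: X
Level 2: L
Level 3: N
Level 4: D, E
Level 5: U, J
Level 6: Y
Level 7: H
Full level-order sequence: B, X, L, N, D, E, U, J, Y, H.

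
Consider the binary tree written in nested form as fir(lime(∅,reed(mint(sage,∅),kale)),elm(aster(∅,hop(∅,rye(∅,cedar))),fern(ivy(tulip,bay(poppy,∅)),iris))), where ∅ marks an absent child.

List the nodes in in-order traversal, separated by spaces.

In-order visits the left subtree, then the node, then the right subtree.
At fir: go left to lime.
  At lime: no left child.
  Visit lime.
  At lime: go right to reed.
    At reed: go left to mint.
      At mint: go left to sage.
        sage is a leaf — visit sage.
      Visit mint.
      At mint: no right child.
    Visit reed.
    At reed: go right to kale.
      kale is a leaf — visit kale.
Visit fir.
At fir: go right to elm.
  At elm: go left to aster.
    At aster: no left child.
    Visit aster.
    At aster: go right to hop.
      At hop: no left child.
      Visit hop.
      At hop: go right to rye.
        At rye: no left child.
        Visit rye.
        At rye: go right to cedar.
          cedar is a leaf — visit cedar.
  Visit elm.
  At elm: go right to fern.
    At fern: go left to ivy.
      At ivy: go left to tulip.
        tulip is a leaf — visit tulip.
      Visit ivy.
      At ivy: go right to bay.
        At bay: go left to poppy.
          poppy is a leaf — visit poppy.
        Visit bay.
        At bay: no right child.
    Visit fern.
    At fern: go right to iris.
      iris is a leaf — visit iris.

lime sage mint reed kale fir aster hop rye cedar elm tulip ivy poppy bay fern iris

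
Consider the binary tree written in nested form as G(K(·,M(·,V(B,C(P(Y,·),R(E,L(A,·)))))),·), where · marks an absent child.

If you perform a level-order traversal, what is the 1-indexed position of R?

Level-order visits nodes level by level from the root, left to right within each level.
Level 0: G
Level 1: K
Level 2: M
Level 3: V
Level 4: B, C
Level 5: P, R
Level 6: Y, E, L
Level 7: A
Full level-order sequence: G, K, M, V, B, C, P, R, Y, E, L, A.

8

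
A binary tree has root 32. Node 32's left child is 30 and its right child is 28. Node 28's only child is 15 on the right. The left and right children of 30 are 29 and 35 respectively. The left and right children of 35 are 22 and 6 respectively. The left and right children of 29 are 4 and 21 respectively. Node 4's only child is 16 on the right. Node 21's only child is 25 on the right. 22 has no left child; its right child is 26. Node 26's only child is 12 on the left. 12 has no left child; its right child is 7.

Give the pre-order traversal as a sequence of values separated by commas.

Pre-order visits the node, then its left subtree, then its right subtree.
Visit 32.
At 32: go left to 30.
  Visit 30.
  At 30: go left to 29.
    Visit 29.
    At 29: go left to 4.
      Visit 4.
      At 4: no left child.
      At 4: go right to 16.
        16 is a leaf — visit 16.
    At 29: go right to 21.
      Visit 21.
      At 21: no left child.
      At 21: go right to 25.
        25 is a leaf — visit 25.
  At 30: go right to 35.
    Visit 35.
    At 35: go left to 22.
      Visit 22.
      At 22: no left child.
      At 22: go right to 26.
        Visit 26.
        At 26: go left to 12.
          Visit 12.
          At 12: no left child.
          At 12: go right to 7.
            7 is a leaf — visit 7.
        At 26: no right child.
    At 35: go right to 6.
      6 is a leaf — visit 6.
At 32: go right to 28.
  Visit 28.
  At 28: no left child.
  At 28: go right to 15.
    15 is a leaf — visit 15.

32, 30, 29, 4, 16, 21, 25, 35, 22, 26, 12, 7, 6, 28, 15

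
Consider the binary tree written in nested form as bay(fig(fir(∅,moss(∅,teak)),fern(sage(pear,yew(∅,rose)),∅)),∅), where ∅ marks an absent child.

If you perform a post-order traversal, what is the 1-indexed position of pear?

Post-order visits the left subtree, then the right subtree, then the node.
At bay: go left to fig.
  At fig: go left to fir.
    At fir: no left child.
    At fir: go right to moss.
      At moss: no left child.
      At moss: go right to teak.
        teak is a leaf — visit teak.
      Visit moss.
    Visit fir.
  At fig: go right to fern.
    At fern: go left to sage.
      At sage: go left to pear.
        pear is a leaf — visit pear.
      At sage: go right to yew.
        At yew: no left child.
        At yew: go right to rose.
          rose is a leaf — visit rose.
        Visit yew.
      Visit sage.
    At fern: no right child.
    Visit fern.
  Visit fig.
At bay: no right child.
Visit bay.
Full post-order sequence: teak, moss, fir, pear, rose, yew, sage, fern, fig, bay.

4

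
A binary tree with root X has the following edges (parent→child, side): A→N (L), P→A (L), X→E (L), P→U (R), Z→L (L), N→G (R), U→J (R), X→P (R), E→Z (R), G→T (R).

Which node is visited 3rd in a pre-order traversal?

Z

Pre-order visits the node, then its left subtree, then its right subtree.
Visit X.
At X: go left to E.
  Visit E.
  At E: no left child.
  At E: go right to Z.
    Visit Z.
    At Z: go left to L.
      L is a leaf — visit L.
    At Z: no right child.
At X: go right to P.
  Visit P.
  At P: go left to A.
    Visit A.
    At A: go left to N.
      Visit N.
      At N: no left child.
      At N: go right to G.
        Visit G.
        At G: no left child.
        At G: go right to T.
          T is a leaf — visit T.
    At A: no right child.
  At P: go right to U.
    Visit U.
    At U: no left child.
    At U: go right to J.
      J is a leaf — visit J.
Full pre-order sequence: X, E, Z, L, P, A, N, G, T, U, J.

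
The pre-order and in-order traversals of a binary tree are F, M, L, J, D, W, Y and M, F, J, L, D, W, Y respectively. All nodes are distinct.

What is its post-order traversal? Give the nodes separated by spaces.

The first element of pre-order is the root; it splits in-order into left and right subtrees.
Root F: left subtree has 1 node {M}, right has 5 {J, L, D, W, Y}.
  Root L: left subtree has 1 node {J}, right has 3 {D, W, Y}.
    Root D: left subtree has 0 nodes { }, right has 2 {W, Y}.
      Root W: left subtree has 0 nodes { }, right has 1 {Y}.

M J Y W D L F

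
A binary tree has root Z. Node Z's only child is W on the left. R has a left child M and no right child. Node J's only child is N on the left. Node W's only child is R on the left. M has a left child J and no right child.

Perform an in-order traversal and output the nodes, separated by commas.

In-order visits the left subtree, then the node, then the right subtree.
At Z: go left to W.
  At W: go left to R.
    At R: go left to M.
      At M: go left to J.
        At J: go left to N.
          N is a leaf — visit N.
        Visit J.
        At J: no right child.
      Visit M.
      At M: no right child.
    Visit R.
    At R: no right child.
  Visit W.
  At W: no right child.
Visit Z.
At Z: no right child.

N, J, M, R, W, Z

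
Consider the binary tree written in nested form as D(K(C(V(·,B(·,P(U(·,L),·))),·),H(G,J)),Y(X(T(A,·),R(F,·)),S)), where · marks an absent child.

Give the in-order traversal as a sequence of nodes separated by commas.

In-order visits the left subtree, then the node, then the right subtree.
At D: go left to K.
  At K: go left to C.
    At C: go left to V.
      At V: no left child.
      Visit V.
      At V: go right to B.
        At B: no left child.
        Visit B.
        At B: go right to P.
          At P: go left to U.
            At U: no left child.
            Visit U.
            At U: go right to L.
              L is a leaf — visit L.
          Visit P.
          At P: no right child.
    Visit C.
    At C: no right child.
  Visit K.
  At K: go right to H.
    At H: go left to G.
      G is a leaf — visit G.
    Visit H.
    At H: go right to J.
      J is a leaf — visit J.
Visit D.
At D: go right to Y.
  At Y: go left to X.
    At X: go left to T.
      At T: go left to A.
        A is a leaf — visit A.
      Visit T.
      At T: no right child.
    Visit X.
    At X: go right to R.
      At R: go left to F.
        F is a leaf — visit F.
      Visit R.
      At R: no right child.
  Visit Y.
  At Y: go right to S.
    S is a leaf — visit S.

V, B, U, L, P, C, K, G, H, J, D, A, T, X, F, R, Y, S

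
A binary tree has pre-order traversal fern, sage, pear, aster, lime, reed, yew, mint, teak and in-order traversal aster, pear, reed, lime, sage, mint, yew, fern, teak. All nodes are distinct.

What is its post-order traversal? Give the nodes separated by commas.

The first element of pre-order is the root; it splits in-order into left and right subtrees.
Root fern: left subtree has 7 nodes {aster, pear, reed, lime, sage, mint, yew}, right has 1 {teak}.
  Root sage: left subtree has 4 nodes {aster, pear, reed, lime}, right has 2 {mint, yew}.
    Root pear: left subtree has 1 node {aster}, right has 2 {reed, lime}.
      Root lime: left subtree has 1 node {reed}, right has 0 { }.
    Root yew: left subtree has 1 node {mint}, right has 0 { }.

aster, reed, lime, pear, mint, yew, sage, teak, fern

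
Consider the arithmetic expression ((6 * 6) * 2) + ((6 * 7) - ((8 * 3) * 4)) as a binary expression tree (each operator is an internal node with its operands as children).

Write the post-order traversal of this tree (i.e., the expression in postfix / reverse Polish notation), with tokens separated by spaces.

Post-order on an expression tree gives postfix notation: for each operator, emit left operand, right operand, then the operator.

6 6 * 2 * 6 7 * 8 3 * 4 * - +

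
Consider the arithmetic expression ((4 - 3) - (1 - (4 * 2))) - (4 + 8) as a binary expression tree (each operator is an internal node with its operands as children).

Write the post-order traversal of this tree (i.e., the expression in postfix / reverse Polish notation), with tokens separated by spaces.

Post-order on an expression tree gives postfix notation: for each operator, emit left operand, right operand, then the operator.

4 3 - 1 4 2 * - - 4 8 + -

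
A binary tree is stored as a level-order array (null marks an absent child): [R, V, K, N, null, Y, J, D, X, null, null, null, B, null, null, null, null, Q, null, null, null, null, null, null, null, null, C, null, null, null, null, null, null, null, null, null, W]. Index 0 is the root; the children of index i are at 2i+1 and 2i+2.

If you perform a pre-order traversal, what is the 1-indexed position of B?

10

Pre-order visits the node, then its left subtree, then its right subtree.
Visit R.
At R: go left to V.
  Visit V.
  At V: go left to N.
    Visit N.
    At N: go left to D.
      D is a leaf — visit D.
    At N: go right to X.
      Visit X.
      At X: go left to Q.
        Visit Q.
        At Q: no left child.
        At Q: go right to W.
          W is a leaf — visit W.
      At X: no right child.
  At V: no right child.
At R: go right to K.
  Visit K.
  At K: go left to Y.
    Visit Y.
    At Y: no left child.
    At Y: go right to B.
      Visit B.
      At B: no left child.
      At B: go right to C.
        C is a leaf — visit C.
  At K: go right to J.
    J is a leaf — visit J.
Full pre-order sequence: R, V, N, D, X, Q, W, K, Y, B, C, J.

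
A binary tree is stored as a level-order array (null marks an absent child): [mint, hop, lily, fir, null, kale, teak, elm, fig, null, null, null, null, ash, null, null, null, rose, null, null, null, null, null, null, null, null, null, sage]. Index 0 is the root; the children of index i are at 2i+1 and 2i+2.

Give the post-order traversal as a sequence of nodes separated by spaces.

Post-order visits the left subtree, then the right subtree, then the node.
At mint: go left to hop.
  At hop: go left to fir.
    At fir: go left to elm.
      elm is a leaf — visit elm.
    At fir: go right to fig.
      At fig: go left to rose.
        rose is a leaf — visit rose.
      At fig: no right child.
      Visit fig.
    Visit fir.
  At hop: no right child.
  Visit hop.
At mint: go right to lily.
  At lily: go left to kale.
    kale is a leaf — visit kale.
  At lily: go right to teak.
    At teak: go left to ash.
      At ash: go left to sage.
        sage is a leaf — visit sage.
      At ash: no right child.
      Visit ash.
    At teak: no right child.
    Visit teak.
  Visit lily.
Visit mint.

elm rose fig fir hop kale sage ash teak lily mint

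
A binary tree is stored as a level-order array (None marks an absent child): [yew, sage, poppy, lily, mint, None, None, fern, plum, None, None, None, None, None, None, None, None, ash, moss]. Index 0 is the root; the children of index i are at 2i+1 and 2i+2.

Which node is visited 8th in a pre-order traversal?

mint

Pre-order visits the node, then its left subtree, then its right subtree.
Visit yew.
At yew: go left to sage.
  Visit sage.
  At sage: go left to lily.
    Visit lily.
    At lily: go left to fern.
      fern is a leaf — visit fern.
    At lily: go right to plum.
      Visit plum.
      At plum: go left to ash.
        ash is a leaf — visit ash.
      At plum: go right to moss.
        moss is a leaf — visit moss.
  At sage: go right to mint.
    mint is a leaf — visit mint.
At yew: go right to poppy.
  poppy is a leaf — visit poppy.
Full pre-order sequence: yew, sage, lily, fern, plum, ash, moss, mint, poppy.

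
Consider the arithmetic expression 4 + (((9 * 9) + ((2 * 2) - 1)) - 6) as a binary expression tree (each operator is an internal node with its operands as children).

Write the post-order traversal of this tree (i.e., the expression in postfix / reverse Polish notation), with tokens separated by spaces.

Post-order on an expression tree gives postfix notation: for each operator, emit left operand, right operand, then the operator.

4 9 9 * 2 2 * 1 - + 6 - +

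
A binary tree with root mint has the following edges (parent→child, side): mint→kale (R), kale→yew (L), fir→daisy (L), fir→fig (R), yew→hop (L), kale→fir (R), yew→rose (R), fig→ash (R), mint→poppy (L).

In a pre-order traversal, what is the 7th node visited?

Pre-order visits the node, then its left subtree, then its right subtree.
Visit mint.
At mint: go left to poppy.
  poppy is a leaf — visit poppy.
At mint: go right to kale.
  Visit kale.
  At kale: go left to yew.
    Visit yew.
    At yew: go left to hop.
      hop is a leaf — visit hop.
    At yew: go right to rose.
      rose is a leaf — visit rose.
  At kale: go right to fir.
    Visit fir.
    At fir: go left to daisy.
      daisy is a leaf — visit daisy.
    At fir: go right to fig.
      Visit fig.
      At fig: no left child.
      At fig: go right to ash.
        ash is a leaf — visit ash.
Full pre-order sequence: mint, poppy, kale, yew, hop, rose, fir, daisy, fig, ash.

fir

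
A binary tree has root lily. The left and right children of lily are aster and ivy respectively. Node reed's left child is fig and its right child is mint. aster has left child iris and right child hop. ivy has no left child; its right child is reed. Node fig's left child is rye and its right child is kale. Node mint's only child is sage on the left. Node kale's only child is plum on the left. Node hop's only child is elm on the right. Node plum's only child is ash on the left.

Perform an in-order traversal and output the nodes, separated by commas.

In-order visits the left subtree, then the node, then the right subtree.
At lily: go left to aster.
  At aster: go left to iris.
    iris is a leaf — visit iris.
  Visit aster.
  At aster: go right to hop.
    At hop: no left child.
    Visit hop.
    At hop: go right to elm.
      elm is a leaf — visit elm.
Visit lily.
At lily: go right to ivy.
  At ivy: no left child.
  Visit ivy.
  At ivy: go right to reed.
    At reed: go left to fig.
      At fig: go left to rye.
        rye is a leaf — visit rye.
      Visit fig.
      At fig: go right to kale.
        At kale: go left to plum.
          At plum: go left to ash.
            ash is a leaf — visit ash.
          Visit plum.
          At plum: no right child.
        Visit kale.
        At kale: no right child.
    Visit reed.
    At reed: go right to mint.
      At mint: go left to sage.
        sage is a leaf — visit sage.
      Visit mint.
      At mint: no right child.

iris, aster, hop, elm, lily, ivy, rye, fig, ash, plum, kale, reed, sage, mint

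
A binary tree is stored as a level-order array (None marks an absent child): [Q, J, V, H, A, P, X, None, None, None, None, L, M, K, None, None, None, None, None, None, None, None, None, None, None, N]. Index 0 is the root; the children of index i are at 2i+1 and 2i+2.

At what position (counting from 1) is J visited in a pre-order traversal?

2

Pre-order visits the node, then its left subtree, then its right subtree.
Visit Q.
At Q: go left to J.
  Visit J.
  At J: go left to H.
    H is a leaf — visit H.
  At J: go right to A.
    A is a leaf — visit A.
At Q: go right to V.
  Visit V.
  At V: go left to P.
    Visit P.
    At P: go left to L.
      L is a leaf — visit L.
    At P: go right to M.
      Visit M.
      At M: go left to N.
        N is a leaf — visit N.
      At M: no right child.
  At V: go right to X.
    Visit X.
    At X: go left to K.
      K is a leaf — visit K.
    At X: no right child.
Full pre-order sequence: Q, J, H, A, V, P, L, M, N, X, K.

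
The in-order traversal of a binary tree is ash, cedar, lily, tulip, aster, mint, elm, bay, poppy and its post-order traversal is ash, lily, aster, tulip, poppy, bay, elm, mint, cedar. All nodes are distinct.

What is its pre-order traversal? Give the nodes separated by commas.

The last element of post-order is the root; it splits in-order into left and right subtrees.
Root cedar: left subtree has 1 node {ash}, right has 7 {lily, tulip, aster, mint, elm, bay, poppy}.
  Root mint: left subtree has 3 nodes {lily, tulip, aster}, right has 3 {elm, bay, poppy}.
    Root tulip: left subtree has 1 node {lily}, right has 1 {aster}.
    Root elm: left subtree has 0 nodes { }, right has 2 {bay, poppy}.
      Root bay: left subtree has 0 nodes { }, right has 1 {poppy}.

cedar, ash, mint, tulip, lily, aster, elm, bay, poppy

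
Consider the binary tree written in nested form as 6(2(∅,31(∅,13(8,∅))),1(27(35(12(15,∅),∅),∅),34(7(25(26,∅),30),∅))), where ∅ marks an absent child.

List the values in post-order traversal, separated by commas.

Post-order visits the left subtree, then the right subtree, then the node.
At 6: go left to 2.
  At 2: no left child.
  At 2: go right to 31.
    At 31: no left child.
    At 31: go right to 13.
      At 13: go left to 8.
        8 is a leaf — visit 8.
      At 13: no right child.
      Visit 13.
    Visit 31.
  Visit 2.
At 6: go right to 1.
  At 1: go left to 27.
    At 27: go left to 35.
      At 35: go left to 12.
        At 12: go left to 15.
          15 is a leaf — visit 15.
        At 12: no right child.
        Visit 12.
      At 35: no right child.
      Visit 35.
    At 27: no right child.
    Visit 27.
  At 1: go right to 34.
    At 34: go left to 7.
      At 7: go left to 25.
        At 25: go left to 26.
          26 is a leaf — visit 26.
        At 25: no right child.
        Visit 25.
      At 7: go right to 30.
        30 is a leaf — visit 30.
      Visit 7.
    At 34: no right child.
    Visit 34.
  Visit 1.
Visit 6.

8, 13, 31, 2, 15, 12, 35, 27, 26, 25, 30, 7, 34, 1, 6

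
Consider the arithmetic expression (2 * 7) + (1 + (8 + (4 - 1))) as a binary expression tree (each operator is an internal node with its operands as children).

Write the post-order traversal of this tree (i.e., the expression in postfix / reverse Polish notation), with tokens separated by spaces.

Post-order on an expression tree gives postfix notation: for each operator, emit left operand, right operand, then the operator.

2 7 * 1 8 4 1 - + + +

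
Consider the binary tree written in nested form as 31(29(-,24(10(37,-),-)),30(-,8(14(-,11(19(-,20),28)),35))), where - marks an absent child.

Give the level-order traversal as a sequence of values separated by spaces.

31 29 30 24 8 10 14 35 37 11 19 28 20

Level-order visits nodes level by level from the root, left to right within each level.
Level 0: 31
Level 1: 29, 30
Level 2: 24, 8
Level 3: 10, 14, 35
Level 4: 37, 11
Level 5: 19, 28
Level 6: 20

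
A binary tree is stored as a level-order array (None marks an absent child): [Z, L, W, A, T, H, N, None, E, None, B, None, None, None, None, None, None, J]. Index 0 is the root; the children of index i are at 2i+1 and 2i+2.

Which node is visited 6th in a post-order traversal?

L

Post-order visits the left subtree, then the right subtree, then the node.
At Z: go left to L.
  At L: go left to A.
    At A: no left child.
    At A: go right to E.
      At E: go left to J.
        J is a leaf — visit J.
      At E: no right child.
      Visit E.
    Visit A.
  At L: go right to T.
    At T: no left child.
    At T: go right to B.
      B is a leaf — visit B.
    Visit T.
  Visit L.
At Z: go right to W.
  At W: go left to H.
    H is a leaf — visit H.
  At W: go right to N.
    N is a leaf — visit N.
  Visit W.
Visit Z.
Full post-order sequence: J, E, A, B, T, L, H, N, W, Z.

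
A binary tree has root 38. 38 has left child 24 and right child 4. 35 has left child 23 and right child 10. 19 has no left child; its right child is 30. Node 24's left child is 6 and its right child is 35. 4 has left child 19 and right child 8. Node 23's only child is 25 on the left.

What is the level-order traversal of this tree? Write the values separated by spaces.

Level-order visits nodes level by level from the root, left to right within each level.
Level 0: 38
Level 1: 24, 4
Level 2: 6, 35, 19, 8
Level 3: 23, 10, 30
Level 4: 25

38 24 4 6 35 19 8 23 10 30 25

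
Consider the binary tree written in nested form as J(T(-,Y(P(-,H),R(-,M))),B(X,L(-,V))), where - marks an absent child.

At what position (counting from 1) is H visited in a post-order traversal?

Post-order visits the left subtree, then the right subtree, then the node.
At J: go left to T.
  At T: no left child.
  At T: go right to Y.
    At Y: go left to P.
      At P: no left child.
      At P: go right to H.
        H is a leaf — visit H.
      Visit P.
    At Y: go right to R.
      At R: no left child.
      At R: go right to M.
        M is a leaf — visit M.
      Visit R.
    Visit Y.
  Visit T.
At J: go right to B.
  At B: go left to X.
    X is a leaf — visit X.
  At B: go right to L.
    At L: no left child.
    At L: go right to V.
      V is a leaf — visit V.
    Visit L.
  Visit B.
Visit J.
Full post-order sequence: H, P, M, R, Y, T, X, V, L, B, J.

1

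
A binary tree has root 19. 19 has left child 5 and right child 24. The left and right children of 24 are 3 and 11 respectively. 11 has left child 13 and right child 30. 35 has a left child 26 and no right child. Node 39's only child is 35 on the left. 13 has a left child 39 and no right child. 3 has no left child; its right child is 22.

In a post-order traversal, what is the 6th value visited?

Post-order visits the left subtree, then the right subtree, then the node.
At 19: go left to 5.
  5 is a leaf — visit 5.
At 19: go right to 24.
  At 24: go left to 3.
    At 3: no left child.
    At 3: go right to 22.
      22 is a leaf — visit 22.
    Visit 3.
  At 24: go right to 11.
    At 11: go left to 13.
      At 13: go left to 39.
        At 39: go left to 35.
          At 35: go left to 26.
            26 is a leaf — visit 26.
          At 35: no right child.
          Visit 35.
        At 39: no right child.
        Visit 39.
      At 13: no right child.
      Visit 13.
    At 11: go right to 30.
      30 is a leaf — visit 30.
    Visit 11.
  Visit 24.
Visit 19.
Full post-order sequence: 5, 22, 3, 26, 35, 39, 13, 30, 11, 24, 19.

39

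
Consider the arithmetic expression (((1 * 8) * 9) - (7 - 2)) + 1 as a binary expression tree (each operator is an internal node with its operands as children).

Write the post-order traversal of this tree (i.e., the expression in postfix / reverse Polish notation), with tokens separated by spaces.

Post-order on an expression tree gives postfix notation: for each operator, emit left operand, right operand, then the operator.

1 8 * 9 * 7 2 - - 1 +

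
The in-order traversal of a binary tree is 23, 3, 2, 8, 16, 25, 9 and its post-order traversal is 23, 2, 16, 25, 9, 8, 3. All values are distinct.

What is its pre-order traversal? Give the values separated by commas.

The last element of post-order is the root; it splits in-order into left and right subtrees.
Root 3: left subtree has 1 node {23}, right has 5 {2, 8, 16, 25, 9}.
  Root 8: left subtree has 1 node {2}, right has 3 {16, 25, 9}.
    Root 9: left subtree has 2 nodes {16, 25}, right has 0 { }.
      Root 25: left subtree has 1 node {16}, right has 0 { }.

3, 23, 8, 2, 9, 25, 16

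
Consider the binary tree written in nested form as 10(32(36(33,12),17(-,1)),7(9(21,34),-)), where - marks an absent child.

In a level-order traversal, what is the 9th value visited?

Level-order visits nodes level by level from the root, left to right within each level.
Level 0: 10
Level 1: 32, 7
Level 2: 36, 17, 9
Level 3: 33, 12, 1, 21, 34
Full level-order sequence: 10, 32, 7, 36, 17, 9, 33, 12, 1, 21, 34.

1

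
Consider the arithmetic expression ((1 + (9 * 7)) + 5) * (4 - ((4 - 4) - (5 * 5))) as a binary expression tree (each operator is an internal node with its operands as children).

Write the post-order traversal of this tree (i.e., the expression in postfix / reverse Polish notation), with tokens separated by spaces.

1 9 7 * + 5 + 4 4 4 - 5 5 * - - *

Post-order on an expression tree gives postfix notation: for each operator, emit left operand, right operand, then the operator.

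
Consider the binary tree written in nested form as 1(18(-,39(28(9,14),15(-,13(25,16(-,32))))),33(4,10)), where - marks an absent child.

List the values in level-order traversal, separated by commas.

Level-order visits nodes level by level from the root, left to right within each level.
Level 0: 1
Level 1: 18, 33
Level 2: 39, 4, 10
Level 3: 28, 15
Level 4: 9, 14, 13
Level 5: 25, 16
Level 6: 32

1, 18, 33, 39, 4, 10, 28, 15, 9, 14, 13, 25, 16, 32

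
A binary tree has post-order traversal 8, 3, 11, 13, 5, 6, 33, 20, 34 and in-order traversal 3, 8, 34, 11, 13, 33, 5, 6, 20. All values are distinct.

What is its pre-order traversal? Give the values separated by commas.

34, 3, 8, 20, 33, 13, 11, 6, 5

The last element of post-order is the root; it splits in-order into left and right subtrees.
Root 34: left subtree has 2 nodes {3, 8}, right has 6 {11, 13, 33, 5, 6, 20}.
  Root 3: left subtree has 0 nodes { }, right has 1 {8}.
  Root 20: left subtree has 5 nodes {11, 13, 33, 5, 6}, right has 0 { }.
    Root 33: left subtree has 2 nodes {11, 13}, right has 2 {5, 6}.
      Root 13: left subtree has 1 node {11}, right has 0 { }.
      Root 6: left subtree has 1 node {5}, right has 0 { }.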